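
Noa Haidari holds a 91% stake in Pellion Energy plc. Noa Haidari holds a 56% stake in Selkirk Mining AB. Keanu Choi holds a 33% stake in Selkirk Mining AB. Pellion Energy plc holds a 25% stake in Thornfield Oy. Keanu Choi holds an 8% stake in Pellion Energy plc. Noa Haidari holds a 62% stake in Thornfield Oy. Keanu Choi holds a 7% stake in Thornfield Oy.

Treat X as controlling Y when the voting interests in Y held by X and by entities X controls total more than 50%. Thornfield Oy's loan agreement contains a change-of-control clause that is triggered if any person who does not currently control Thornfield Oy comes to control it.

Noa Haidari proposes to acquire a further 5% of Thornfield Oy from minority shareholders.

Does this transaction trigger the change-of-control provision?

The purchase changes only Noa's holdings, so Noa is the only person who could newly come to control Thornfield.
Noa holds 91% of Pellion, so Noa controls Pellion.
Pellion and Noa together hold 25% + 62% = 87% of Thornfield, so Noa controls Thornfield.
So Noa already controls Thornfield before the transaction.
After the purchase, Noa's direct stake in Thornfield rises to 62% + 5% = 67%.
Noa controlled Thornfield already, so this is not a new person acquiring control; every other person's position is unchanged or reduced.
No new person acquires control, so the clause is not triggered.

No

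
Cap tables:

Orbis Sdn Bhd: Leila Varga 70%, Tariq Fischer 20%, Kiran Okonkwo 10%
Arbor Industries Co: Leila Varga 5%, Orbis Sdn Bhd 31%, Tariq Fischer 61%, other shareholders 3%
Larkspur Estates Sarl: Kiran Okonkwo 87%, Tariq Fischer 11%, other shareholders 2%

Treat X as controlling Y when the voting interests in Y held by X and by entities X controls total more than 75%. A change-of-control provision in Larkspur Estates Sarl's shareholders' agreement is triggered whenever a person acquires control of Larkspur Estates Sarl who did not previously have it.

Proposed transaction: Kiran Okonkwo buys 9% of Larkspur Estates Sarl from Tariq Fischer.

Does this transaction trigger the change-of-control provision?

The purchase adds only to Kiran's holdings (Tariq's stake shrinks), so Kiran is the only person who could newly come to control Larkspur.
Kiran holds 87% of Larkspur, so Kiran controls Larkspur.
So Kiran already controls Larkspur before the transaction.
After the purchase, Kiran's direct stake in Larkspur rises to 87% + 9% = 96%, and Tariq's stake falls to 2%.
Kiran controlled Larkspur already, so this is not a new person acquiring control; every other person's position is unchanged or reduced.
No new person acquires control, so the clause is not triggered.

No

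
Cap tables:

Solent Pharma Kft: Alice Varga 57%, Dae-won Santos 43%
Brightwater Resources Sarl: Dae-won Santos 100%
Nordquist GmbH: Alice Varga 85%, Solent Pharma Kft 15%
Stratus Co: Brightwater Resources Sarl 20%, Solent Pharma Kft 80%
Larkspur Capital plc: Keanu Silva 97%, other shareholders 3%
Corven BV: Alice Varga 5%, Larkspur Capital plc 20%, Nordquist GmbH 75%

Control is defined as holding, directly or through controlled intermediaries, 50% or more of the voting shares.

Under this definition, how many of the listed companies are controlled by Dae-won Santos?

Dae-won holds 100% of Brightwater, so Dae-won controls Brightwater.
No other company's threshold is met.
Dae-won controls 1 company.

1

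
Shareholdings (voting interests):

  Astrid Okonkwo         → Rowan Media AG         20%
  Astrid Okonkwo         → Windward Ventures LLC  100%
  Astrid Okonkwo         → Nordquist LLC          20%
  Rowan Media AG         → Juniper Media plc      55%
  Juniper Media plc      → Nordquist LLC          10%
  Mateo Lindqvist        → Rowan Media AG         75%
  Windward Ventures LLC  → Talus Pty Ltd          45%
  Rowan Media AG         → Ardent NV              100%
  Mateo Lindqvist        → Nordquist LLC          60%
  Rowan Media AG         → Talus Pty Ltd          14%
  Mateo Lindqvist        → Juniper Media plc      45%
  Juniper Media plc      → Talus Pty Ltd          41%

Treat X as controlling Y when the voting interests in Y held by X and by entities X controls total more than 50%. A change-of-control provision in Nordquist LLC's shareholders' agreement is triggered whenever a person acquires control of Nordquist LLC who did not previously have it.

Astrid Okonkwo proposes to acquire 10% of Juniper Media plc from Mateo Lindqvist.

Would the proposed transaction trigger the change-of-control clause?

The purchase adds only to Astrid's holdings (Mateo's stake shrinks), so Astrid is the only person who could newly come to control Nordquist.
Astrid holds 100% of Windward, so Astrid controls Windward.
In Nordquist, Astrid's side holds only 20%, not > 50%.
So before the transaction, Astrid does not control Nordquist.
After the purchase, Astrid holds 10% of Juniper directly, and Mateo's stake falls to 35%.
Astrid's side now holds 10% of Juniper, not > 50%, so Astrid still does not control Juniper.
After the transaction, Astrid's side holds 20% of Nordquist, not > 50%, so Astrid still does not control Nordquist.
No new person acquires control, so the clause is not triggered.

No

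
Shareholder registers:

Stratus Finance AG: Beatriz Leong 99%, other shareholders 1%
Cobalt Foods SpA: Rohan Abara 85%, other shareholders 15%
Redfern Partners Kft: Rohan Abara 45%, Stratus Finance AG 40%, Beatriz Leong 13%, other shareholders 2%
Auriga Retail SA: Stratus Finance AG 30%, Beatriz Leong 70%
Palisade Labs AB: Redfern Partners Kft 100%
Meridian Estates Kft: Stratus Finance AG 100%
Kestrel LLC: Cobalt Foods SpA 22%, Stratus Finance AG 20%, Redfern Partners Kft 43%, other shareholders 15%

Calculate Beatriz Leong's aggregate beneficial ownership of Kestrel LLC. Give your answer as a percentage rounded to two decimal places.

42.42%

Beatriz reaches Kestrel along 3 paths.
Via Stratus: 99% × 20% = 19.8%.
Via Stratus → Redfern: 99% × 40% × 43% = 17.028%.
Via Redfern: 13% × 43% = 5.59%.
Total: 19.8% + 17.028% + 5.59% = 42.418%.
Rounded: 42.42%.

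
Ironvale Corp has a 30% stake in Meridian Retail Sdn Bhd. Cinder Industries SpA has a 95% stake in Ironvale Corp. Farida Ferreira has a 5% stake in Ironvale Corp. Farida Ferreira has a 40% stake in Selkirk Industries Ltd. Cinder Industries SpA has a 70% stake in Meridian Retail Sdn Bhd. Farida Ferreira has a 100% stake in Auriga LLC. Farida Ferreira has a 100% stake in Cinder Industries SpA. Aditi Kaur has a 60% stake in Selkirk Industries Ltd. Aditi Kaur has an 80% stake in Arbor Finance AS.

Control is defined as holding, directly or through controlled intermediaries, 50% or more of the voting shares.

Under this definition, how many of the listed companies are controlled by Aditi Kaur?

2

Aditi holds 60% of Selkirk, so Aditi controls Selkirk.
Aditi holds 80% of Arbor, so Aditi controls Arbor.
No other company's threshold is met.
Aditi controls 2 companies.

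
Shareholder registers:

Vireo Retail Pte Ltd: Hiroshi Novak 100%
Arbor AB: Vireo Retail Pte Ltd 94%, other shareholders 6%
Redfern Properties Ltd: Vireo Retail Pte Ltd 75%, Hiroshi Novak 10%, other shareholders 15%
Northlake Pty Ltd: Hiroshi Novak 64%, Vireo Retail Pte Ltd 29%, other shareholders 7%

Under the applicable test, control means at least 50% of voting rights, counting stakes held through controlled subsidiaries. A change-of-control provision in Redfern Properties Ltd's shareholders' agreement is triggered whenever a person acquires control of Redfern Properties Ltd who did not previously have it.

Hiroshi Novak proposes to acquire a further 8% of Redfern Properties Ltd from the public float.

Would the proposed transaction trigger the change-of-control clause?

No

The purchase changes only Hiroshi's holdings, so Hiroshi is the only person who could newly come to control Redfern.
Hiroshi holds 100% of Vireo, so Hiroshi controls Vireo.
Vireo and Hiroshi together hold 75% + 10% = 85% of Redfern, so Hiroshi controls Redfern.
So Hiroshi already controls Redfern before the transaction.
After the purchase, Hiroshi's direct stake in Redfern rises to 10% + 8% = 18%.
Hiroshi controlled Redfern already, so this is not a new person acquiring control; every other person's position is unchanged or reduced.
No new person acquires control, so the clause is not triggered.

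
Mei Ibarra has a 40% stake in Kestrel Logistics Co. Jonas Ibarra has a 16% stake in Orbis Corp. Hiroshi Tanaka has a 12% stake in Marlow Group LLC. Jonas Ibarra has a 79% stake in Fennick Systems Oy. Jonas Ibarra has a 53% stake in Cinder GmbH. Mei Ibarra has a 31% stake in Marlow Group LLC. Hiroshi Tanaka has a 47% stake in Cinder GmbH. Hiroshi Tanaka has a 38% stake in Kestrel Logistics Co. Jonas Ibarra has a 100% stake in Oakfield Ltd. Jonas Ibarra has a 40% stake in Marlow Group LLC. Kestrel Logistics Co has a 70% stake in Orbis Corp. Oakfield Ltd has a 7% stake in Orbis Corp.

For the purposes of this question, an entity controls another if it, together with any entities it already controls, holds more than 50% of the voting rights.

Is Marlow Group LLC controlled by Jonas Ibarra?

Jonas holds 53% of Cinder, so Jonas controls Cinder.
Jonas holds 100% of Oakfield, so Jonas controls Oakfield.
Jonas holds 79% of Fennick, so Jonas controls Fennick.
In Marlow, Jonas's side holds only 40%, not > 50%.
So Jonas does not control Marlow.

No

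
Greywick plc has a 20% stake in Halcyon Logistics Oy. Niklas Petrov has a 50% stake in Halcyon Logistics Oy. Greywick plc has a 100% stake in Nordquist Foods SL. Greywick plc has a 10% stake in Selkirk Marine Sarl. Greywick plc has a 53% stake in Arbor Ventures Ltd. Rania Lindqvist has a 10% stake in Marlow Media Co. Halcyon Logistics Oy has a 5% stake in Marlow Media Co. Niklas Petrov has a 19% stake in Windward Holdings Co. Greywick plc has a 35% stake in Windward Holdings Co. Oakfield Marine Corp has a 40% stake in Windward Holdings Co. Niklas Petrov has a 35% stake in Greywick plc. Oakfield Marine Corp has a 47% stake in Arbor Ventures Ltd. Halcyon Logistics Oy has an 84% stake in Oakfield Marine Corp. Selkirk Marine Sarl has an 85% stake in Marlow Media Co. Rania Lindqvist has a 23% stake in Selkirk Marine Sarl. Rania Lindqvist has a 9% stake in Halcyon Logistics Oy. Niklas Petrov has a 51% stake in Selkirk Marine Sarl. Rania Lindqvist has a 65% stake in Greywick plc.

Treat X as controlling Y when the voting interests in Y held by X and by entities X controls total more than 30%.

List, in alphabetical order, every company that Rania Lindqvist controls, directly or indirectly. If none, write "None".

Arbor Ventures Ltd, Greywick plc, Marlow Media Co, Nordquist Foods SL, Selkirk Marine Sarl, Windward Holdings Co

Rania holds 65% of Greywick, so Rania controls Greywick.
Rania and Greywick together hold 23% + 10% = 33% of Selkirk, so Rania controls Selkirk.
Rania and Selkirk together hold 10% + 85% = 95% of Marlow, so Rania controls Marlow.
Greywick holds 35% of Windward, so Rania controls Windward.
Greywick holds 53% of Arbor, so Rania controls Arbor.
Greywick holds 100% of Nordquist, so Rania controls Nordquist.
No other company's threshold is met.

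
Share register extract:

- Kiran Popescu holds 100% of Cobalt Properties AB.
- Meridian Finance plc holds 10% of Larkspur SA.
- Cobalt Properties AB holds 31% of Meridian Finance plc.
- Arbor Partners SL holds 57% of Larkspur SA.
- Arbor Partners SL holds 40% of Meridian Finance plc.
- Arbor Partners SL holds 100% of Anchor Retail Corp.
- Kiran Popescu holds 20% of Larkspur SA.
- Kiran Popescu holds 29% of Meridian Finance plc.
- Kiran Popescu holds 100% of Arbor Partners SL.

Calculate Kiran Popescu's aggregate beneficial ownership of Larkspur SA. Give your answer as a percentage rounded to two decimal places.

Kiran reaches Larkspur along 5 paths.
Via Arbor: 100% × 57% = 57%.
Direct stake: 20% = 20%.
Via Meridian: 29% × 10% = 2.9%.
Via Arbor → Meridian: 100% × 40% × 10% = 4%.
Via Cobalt → Meridian: 100% × 31% × 10% = 3.1%.
Total: 57% + 20% + 2.9% + 4% + 3.1% = 87%.
Rounded: 87.00%.

87.00%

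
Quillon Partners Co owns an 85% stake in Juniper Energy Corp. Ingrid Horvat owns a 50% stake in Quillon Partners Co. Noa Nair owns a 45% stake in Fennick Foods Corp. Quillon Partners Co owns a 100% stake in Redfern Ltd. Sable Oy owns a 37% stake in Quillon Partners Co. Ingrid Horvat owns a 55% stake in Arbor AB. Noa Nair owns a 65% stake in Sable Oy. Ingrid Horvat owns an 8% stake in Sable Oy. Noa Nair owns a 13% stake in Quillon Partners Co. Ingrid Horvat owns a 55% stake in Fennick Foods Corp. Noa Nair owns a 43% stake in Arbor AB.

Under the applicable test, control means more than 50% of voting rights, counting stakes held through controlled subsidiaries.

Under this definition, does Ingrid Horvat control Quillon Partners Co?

Ingrid holds 55% of Fennick, so Ingrid controls Fennick.
Ingrid holds 55% of Arbor, so Ingrid controls Arbor.
In Quillon, Ingrid's side holds only 50%, not > 50%.
So Ingrid does not control Quillon.

No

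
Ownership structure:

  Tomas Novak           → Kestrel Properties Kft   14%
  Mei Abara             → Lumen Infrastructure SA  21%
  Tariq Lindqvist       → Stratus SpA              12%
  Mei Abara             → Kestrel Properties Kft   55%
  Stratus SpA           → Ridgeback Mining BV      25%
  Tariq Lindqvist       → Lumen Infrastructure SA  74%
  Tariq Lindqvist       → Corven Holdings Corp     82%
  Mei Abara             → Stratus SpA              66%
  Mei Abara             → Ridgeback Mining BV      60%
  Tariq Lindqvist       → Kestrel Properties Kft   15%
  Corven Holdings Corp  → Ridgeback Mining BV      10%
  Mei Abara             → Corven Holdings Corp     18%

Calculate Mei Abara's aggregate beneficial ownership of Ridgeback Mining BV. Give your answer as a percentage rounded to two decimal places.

Mei reaches Ridgeback along 3 paths.
Direct stake: 60% = 60%.
Via Corven: 18% × 10% = 1.8%.
Via Stratus: 66% × 25% = 16.5%.
Total: 60% + 1.8% + 16.5% = 78.3%.
Rounded: 78.30%.

78.30%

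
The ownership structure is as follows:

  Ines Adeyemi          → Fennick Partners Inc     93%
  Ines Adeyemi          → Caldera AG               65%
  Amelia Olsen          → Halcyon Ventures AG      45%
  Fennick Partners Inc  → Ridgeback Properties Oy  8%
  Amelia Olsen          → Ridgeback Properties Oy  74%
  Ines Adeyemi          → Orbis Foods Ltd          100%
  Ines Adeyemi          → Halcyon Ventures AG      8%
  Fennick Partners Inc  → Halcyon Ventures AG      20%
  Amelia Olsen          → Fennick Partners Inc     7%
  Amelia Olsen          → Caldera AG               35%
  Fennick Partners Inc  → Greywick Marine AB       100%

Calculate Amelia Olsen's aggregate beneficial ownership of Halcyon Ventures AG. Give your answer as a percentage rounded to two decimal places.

Amelia reaches Halcyon along 2 paths.
Direct stake: 45% = 45%.
Via Fennick: 7% × 20% = 1.4%.
Total: 45% + 1.4% = 46.4%.
Rounded: 46.40%.

46.40%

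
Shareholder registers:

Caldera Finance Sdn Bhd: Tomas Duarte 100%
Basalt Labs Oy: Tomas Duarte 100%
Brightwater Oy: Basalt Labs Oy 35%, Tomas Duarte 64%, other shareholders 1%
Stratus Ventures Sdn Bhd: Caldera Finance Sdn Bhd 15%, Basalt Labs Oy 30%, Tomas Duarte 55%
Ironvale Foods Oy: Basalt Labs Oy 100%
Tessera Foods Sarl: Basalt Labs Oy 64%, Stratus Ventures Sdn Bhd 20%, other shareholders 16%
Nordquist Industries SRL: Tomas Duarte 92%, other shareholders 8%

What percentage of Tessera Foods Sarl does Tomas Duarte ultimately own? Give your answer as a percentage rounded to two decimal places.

84.00%

Tomas reaches Tessera along 4 paths.
Via Basalt: 100% × 64% = 64%.
Via Caldera → Stratus: 100% × 15% × 20% = 3%.
Via Basalt → Stratus: 100% × 30% × 20% = 6%.
Via Stratus: 55% × 20% = 11%.
Total: 64% + 3% + 6% + 11% = 84%.
Rounded: 84.00%.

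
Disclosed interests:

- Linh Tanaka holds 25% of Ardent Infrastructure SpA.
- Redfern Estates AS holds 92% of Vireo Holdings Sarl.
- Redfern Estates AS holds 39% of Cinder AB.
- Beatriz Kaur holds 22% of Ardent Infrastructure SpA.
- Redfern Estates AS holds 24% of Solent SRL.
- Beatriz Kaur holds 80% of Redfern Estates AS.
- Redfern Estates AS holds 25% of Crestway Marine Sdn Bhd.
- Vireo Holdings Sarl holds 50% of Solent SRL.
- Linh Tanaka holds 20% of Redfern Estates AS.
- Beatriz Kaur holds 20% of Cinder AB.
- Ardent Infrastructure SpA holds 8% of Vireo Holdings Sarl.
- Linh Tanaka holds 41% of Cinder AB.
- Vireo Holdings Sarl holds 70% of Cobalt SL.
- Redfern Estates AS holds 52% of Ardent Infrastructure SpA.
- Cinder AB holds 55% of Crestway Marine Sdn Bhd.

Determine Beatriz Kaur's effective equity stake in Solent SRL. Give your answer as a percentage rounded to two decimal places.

Beatriz reaches Solent along 4 paths.
Via Ardent → Vireo: 22% × 8% × 50% = 0.88%.
Via Redfern → Ardent → Vireo: 80% × 52% × 8% × 50% = 1.664%.
Via Redfern → Vireo: 80% × 92% × 50% = 36.8%.
Via Redfern: 80% × 24% = 19.2%.
Total: 0.88% + 1.664% + 36.8% + 19.2% = 58.544%.
Rounded: 58.54%.

58.54%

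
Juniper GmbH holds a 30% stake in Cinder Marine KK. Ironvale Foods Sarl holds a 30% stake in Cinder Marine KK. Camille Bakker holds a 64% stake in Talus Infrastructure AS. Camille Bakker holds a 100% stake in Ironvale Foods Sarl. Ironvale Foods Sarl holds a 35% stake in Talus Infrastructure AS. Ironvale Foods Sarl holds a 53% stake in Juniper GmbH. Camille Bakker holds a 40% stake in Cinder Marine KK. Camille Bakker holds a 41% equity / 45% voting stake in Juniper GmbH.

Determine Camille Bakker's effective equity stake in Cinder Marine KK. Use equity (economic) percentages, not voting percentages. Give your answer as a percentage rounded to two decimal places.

Camille reaches Cinder along 4 paths.
Via Ironvale: 100% × 30% = 30%.
Direct stake: 40% = 40%.
Via Juniper: 41% × 30% = 12.3%.
Via Ironvale → Juniper: 100% × 53% × 30% = 15.9%.
Total: 30% + 40% + 12.3% + 15.9% = 98.2%.
Rounded: 98.20%.

98.20%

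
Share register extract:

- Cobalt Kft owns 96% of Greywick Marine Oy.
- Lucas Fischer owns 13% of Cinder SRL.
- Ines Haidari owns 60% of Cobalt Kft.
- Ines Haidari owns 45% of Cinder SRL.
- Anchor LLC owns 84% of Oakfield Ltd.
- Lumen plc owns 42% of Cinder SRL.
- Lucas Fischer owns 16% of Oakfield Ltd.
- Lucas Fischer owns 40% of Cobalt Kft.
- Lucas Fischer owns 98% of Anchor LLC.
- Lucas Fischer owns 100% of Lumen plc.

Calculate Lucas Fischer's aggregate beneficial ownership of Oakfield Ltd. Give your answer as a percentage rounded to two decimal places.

98.32%

Lucas reaches Oakfield along 2 paths.
Direct stake: 16% = 16%.
Via Anchor: 98% × 84% = 82.32%.
Total: 16% + 82.32% = 98.32%.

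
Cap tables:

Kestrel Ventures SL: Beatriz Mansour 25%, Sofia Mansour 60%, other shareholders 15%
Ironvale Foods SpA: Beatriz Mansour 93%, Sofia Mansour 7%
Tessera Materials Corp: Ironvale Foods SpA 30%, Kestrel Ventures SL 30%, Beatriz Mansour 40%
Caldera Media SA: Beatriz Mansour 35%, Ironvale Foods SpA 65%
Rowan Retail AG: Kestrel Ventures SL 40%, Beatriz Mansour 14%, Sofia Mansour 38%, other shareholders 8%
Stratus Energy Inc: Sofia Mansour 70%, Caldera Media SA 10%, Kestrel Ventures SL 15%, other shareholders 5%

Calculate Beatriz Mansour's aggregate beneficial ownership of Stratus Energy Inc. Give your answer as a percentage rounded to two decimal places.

Beatriz reaches Stratus along 3 paths.
Via Caldera: 35% × 10% = 3.5%.
Via Ironvale → Caldera: 93% × 65% × 10% = 6.045%.
Via Kestrel: 25% × 15% = 3.75%.
Total: 3.5% + 6.045% + 3.75% = 13.295%.
Rounded: 13.30%.

13.30%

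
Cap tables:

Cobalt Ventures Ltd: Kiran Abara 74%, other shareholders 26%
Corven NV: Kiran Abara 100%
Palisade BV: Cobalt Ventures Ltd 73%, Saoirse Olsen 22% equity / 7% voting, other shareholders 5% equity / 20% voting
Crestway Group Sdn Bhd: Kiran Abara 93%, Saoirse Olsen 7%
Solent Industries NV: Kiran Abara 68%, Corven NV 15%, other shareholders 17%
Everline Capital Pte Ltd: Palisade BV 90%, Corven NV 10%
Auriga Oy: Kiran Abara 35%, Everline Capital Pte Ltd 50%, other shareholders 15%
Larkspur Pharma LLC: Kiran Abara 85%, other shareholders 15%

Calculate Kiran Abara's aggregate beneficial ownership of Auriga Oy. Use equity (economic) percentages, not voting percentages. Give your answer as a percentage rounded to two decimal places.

64.31%

Kiran reaches Auriga along 3 paths.
Direct stake: 35% = 35%.
Via Cobalt → Palisade → Everline: 74% × 73% × 90% × 50% = 24.309%.
Via Corven → Everline: 100% × 10% × 50% = 5%.
Total: 35% + 24.309% + 5% = 64.309%.
Rounded: 64.31%.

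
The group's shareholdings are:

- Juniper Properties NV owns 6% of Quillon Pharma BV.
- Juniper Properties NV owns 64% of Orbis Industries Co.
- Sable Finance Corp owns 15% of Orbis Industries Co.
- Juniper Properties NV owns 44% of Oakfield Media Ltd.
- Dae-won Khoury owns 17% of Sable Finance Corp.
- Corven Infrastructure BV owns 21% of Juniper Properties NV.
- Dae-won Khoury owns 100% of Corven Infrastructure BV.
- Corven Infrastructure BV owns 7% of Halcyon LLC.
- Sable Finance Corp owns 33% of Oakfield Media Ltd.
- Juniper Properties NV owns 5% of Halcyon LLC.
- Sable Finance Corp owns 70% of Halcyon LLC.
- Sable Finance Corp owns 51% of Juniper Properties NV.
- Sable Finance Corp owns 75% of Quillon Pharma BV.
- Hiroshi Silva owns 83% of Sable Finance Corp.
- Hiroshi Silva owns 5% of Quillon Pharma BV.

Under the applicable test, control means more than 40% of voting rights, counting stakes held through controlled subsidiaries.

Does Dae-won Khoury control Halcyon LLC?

No

Dae-won holds 100% of Corven, so Dae-won controls Corven.
In Halcyon, Dae-won's side holds only 7%, not > 40%.
So Dae-won does not control Halcyon.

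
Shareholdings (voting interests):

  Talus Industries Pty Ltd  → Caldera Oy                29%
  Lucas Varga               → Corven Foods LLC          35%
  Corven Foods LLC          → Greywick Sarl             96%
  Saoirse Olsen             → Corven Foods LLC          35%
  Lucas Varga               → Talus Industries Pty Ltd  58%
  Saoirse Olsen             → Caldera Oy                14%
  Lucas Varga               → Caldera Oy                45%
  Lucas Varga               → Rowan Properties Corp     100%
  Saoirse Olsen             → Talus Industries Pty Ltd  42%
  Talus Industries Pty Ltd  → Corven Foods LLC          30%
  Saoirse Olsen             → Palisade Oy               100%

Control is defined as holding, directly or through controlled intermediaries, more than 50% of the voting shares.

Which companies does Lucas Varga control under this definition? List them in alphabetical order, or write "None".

Caldera Oy, Corven Foods LLC, Greywick Sarl, Rowan Properties Corp, Talus Industries Pty Ltd

Lucas holds 58% of Talus, so Lucas controls Talus.
Talus and Lucas together hold 29% + 45% = 74% of Caldera, so Lucas controls Caldera.
Talus and Lucas together hold 30% + 35% = 65% of Corven, so Lucas controls Corven.
Lucas holds 100% of Rowan, so Lucas controls Rowan.
Corven holds 96% of Greywick, so Lucas controls Greywick.
No other company's threshold is met.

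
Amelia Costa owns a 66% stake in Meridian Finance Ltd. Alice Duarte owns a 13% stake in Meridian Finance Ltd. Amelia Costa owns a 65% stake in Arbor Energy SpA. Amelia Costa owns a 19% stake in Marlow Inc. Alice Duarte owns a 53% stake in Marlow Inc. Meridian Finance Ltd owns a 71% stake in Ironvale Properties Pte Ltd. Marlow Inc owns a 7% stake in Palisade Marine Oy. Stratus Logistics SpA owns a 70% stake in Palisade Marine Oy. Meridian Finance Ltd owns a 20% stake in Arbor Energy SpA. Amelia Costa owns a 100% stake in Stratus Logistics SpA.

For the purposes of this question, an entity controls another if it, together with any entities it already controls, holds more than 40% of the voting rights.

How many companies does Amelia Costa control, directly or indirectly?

5

Amelia holds 100% of Stratus, so Amelia controls Stratus.
Amelia holds 66% of Meridian, so Amelia controls Meridian.
Stratus holds 70% of Palisade, so Amelia controls Palisade.
Meridian and Amelia together hold 20% + 65% = 85% of Arbor, so Amelia controls Arbor.
Meridian holds 71% of Ironvale, so Amelia controls Ironvale.
No other company's threshold is met.
Amelia controls 5 companies.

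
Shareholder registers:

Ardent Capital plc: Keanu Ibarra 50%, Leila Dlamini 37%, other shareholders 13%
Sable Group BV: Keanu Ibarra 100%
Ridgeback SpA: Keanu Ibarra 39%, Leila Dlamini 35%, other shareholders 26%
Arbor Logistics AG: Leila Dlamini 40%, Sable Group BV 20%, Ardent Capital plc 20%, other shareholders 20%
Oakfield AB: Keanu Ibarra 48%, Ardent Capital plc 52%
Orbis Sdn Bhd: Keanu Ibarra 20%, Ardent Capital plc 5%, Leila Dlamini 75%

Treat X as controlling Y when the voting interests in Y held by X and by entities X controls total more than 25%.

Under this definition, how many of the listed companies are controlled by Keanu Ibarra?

Keanu holds 50% of Ardent, so Keanu controls Ardent.
Keanu holds 100% of Sable, so Keanu controls Sable.
Keanu holds 39% of Ridgeback, so Keanu controls Ridgeback.
Sable and Ardent together hold 20% + 20% = 40% of Arbor, so Keanu controls Arbor.
Keanu and Ardent together hold 48% + 52% = 100% of Oakfield, so Keanu controls Oakfield.
No other company's threshold is met.
Keanu controls 5 companies.

5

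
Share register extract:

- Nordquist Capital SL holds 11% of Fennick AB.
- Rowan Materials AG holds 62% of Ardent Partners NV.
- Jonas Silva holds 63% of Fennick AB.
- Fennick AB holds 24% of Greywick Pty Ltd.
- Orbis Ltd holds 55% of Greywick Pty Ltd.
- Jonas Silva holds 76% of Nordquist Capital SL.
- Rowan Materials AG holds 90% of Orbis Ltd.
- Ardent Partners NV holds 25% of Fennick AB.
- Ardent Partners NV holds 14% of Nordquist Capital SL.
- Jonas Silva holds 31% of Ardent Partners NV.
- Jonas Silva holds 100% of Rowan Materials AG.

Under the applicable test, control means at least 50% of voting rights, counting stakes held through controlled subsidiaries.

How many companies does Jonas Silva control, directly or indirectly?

6

Jonas holds 100% of Rowan, so Jonas controls Rowan.
Rowan holds 90% of Orbis, so Jonas controls Orbis.
Jonas and Rowan together hold 31% + 62% = 93% of Ardent, so Jonas controls Ardent.
Jonas and Ardent together hold 76% + 14% = 90% of Nordquist, so Jonas controls Nordquist.
Ardent and Jonas and Nordquist together hold 25% + 63% + 11% = 99% of Fennick, so Jonas controls Fennick.
Fennick and Orbis together hold 24% + 55% = 79% of Greywick, so Jonas controls Greywick.
Jonas controls 6 companies.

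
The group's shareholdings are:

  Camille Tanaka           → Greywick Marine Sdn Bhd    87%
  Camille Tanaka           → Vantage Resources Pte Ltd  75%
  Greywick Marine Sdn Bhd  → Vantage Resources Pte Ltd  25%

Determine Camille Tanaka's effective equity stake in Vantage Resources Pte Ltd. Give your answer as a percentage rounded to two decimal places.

96.75%

Camille reaches Vantage along 2 paths.
Direct stake: 75% = 75%.
Via Greywick: 87% × 25% = 21.75%.
Total: 75% + 21.75% = 96.75%.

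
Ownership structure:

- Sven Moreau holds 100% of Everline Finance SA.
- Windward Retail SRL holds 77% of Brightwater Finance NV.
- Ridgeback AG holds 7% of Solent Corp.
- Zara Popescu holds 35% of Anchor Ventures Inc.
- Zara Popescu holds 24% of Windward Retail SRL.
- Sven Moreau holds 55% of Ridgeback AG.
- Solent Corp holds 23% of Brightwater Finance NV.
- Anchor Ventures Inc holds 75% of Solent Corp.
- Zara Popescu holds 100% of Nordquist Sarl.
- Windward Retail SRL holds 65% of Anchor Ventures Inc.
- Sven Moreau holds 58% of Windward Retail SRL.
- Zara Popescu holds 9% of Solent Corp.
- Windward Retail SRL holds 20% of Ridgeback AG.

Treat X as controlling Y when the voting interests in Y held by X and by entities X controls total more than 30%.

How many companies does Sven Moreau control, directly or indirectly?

Sven holds 58% of Windward, so Sven controls Windward.
Windward and Sven together hold 20% + 55% = 75% of Ridgeback, so Sven controls Ridgeback.
Windward holds 65% of Anchor, so Sven controls Anchor.
Ridgeback and Anchor together hold 7% + 75% = 82% of Solent, so Sven controls Solent.
Sven holds 100% of Everline, so Sven controls Everline.
Solent and Windward together hold 23% + 77% = 100% of Brightwater, so Sven controls Brightwater.
No other company's threshold is met.
Sven controls 6 companies.

6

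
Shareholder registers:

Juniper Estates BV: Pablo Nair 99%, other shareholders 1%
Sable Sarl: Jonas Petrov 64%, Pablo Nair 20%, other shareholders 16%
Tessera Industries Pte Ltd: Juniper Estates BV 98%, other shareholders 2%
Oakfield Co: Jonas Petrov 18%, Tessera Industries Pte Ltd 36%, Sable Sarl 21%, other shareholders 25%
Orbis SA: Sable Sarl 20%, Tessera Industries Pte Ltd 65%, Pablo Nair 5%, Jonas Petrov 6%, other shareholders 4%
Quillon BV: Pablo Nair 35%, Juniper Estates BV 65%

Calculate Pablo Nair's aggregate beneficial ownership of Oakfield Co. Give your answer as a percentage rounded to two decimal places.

Pablo reaches Oakfield along 2 paths.
Via Juniper → Tessera: 99% × 98% × 36% = 34.9272%.
Via Sable: 20% × 21% = 4.2%.
Total: 34.9272% + 4.2% = 39.1272%.
Rounded: 39.13%.

39.13%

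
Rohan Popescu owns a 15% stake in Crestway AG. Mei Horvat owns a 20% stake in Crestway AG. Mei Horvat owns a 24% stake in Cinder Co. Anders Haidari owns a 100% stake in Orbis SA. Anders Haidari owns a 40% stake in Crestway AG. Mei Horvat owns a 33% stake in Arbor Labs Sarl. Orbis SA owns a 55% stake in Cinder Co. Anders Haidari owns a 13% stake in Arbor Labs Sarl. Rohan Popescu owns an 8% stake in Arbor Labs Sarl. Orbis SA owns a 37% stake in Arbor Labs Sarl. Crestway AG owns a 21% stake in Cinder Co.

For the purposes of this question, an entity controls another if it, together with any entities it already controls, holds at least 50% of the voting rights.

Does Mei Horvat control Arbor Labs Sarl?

Mei's largest direct stake is 33% in Arbor, which does not meet the threshold, so Mei controls no company.
In Arbor, Mei's side holds only 33%, not ≥ 50%.
So Mei does not control Arbor.

No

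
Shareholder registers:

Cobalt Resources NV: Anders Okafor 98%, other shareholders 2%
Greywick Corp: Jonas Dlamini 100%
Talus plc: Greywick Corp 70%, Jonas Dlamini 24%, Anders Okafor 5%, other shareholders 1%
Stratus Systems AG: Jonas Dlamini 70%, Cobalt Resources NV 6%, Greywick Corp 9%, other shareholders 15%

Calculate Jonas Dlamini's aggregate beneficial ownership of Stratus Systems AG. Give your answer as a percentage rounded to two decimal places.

Jonas reaches Stratus along 2 paths.
Direct stake: 70% = 70%.
Via Greywick: 100% × 9% = 9%.
Total: 70% + 9% = 79%.
Rounded: 79.00%.

79.00%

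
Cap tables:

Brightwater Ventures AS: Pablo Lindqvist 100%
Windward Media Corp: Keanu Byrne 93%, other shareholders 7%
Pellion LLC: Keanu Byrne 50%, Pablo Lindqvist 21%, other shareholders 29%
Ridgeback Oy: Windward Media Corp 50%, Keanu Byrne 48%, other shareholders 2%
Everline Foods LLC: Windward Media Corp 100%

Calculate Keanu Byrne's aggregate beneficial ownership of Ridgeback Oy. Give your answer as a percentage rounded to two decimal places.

Keanu reaches Ridgeback along 2 paths.
Via Windward: 93% × 50% = 46.5%.
Direct stake: 48% = 48%.
Total: 46.5% + 48% = 94.5%.
Rounded: 94.50%.

94.50%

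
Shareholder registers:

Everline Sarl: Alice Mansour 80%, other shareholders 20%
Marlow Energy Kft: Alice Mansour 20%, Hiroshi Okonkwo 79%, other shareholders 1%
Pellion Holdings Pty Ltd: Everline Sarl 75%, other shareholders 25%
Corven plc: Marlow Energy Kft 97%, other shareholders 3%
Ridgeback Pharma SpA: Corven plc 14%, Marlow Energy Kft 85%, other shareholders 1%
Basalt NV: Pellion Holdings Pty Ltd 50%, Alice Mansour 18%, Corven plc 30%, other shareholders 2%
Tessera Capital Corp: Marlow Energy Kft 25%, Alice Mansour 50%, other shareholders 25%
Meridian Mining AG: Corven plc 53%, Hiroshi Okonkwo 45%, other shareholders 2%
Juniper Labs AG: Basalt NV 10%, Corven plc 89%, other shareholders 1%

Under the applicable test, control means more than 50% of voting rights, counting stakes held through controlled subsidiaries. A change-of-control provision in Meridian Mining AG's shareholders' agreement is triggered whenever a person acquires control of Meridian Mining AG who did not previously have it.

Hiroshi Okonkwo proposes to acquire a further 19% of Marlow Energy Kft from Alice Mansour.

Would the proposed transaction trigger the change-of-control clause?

No

The purchase adds only to Hiroshi's holdings (Alice's stake shrinks), so Hiroshi is the only person who could newly come to control Meridian.
Hiroshi holds 79% of Marlow, so Hiroshi controls Marlow.
Marlow holds 97% of Corven, so Hiroshi controls Corven.
Corven and Hiroshi together hold 53% + 45% = 98% of Meridian, so Hiroshi controls Meridian.
So Hiroshi already controls Meridian before the transaction.
After the purchase, Hiroshi's direct stake in Marlow rises to 79% + 19% = 98%, and Alice's stake falls to 1%.
Hiroshi controlled Meridian already, so this is not a new person acquiring control; every other person's position is unchanged or reduced.
No new person acquires control, so the clause is not triggered.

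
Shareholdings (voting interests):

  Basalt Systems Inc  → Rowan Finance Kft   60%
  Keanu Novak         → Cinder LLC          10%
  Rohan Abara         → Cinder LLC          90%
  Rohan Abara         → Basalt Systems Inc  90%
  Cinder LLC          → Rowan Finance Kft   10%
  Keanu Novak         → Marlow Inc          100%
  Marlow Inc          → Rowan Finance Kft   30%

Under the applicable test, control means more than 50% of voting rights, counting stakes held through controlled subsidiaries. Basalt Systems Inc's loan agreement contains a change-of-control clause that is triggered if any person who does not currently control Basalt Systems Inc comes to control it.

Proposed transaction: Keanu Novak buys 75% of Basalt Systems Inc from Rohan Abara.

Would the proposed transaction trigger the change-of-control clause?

Yes

The purchase adds only to Keanu's holdings (Rohan's stake shrinks), so Keanu is the only person who could newly come to control Basalt.
Keanu holds 100% of Marlow, so Keanu controls Marlow.
Neither Keanu nor any entity Keanu controls holds any voting interest in Basalt.
So before the transaction, Keanu does not control Basalt.
After the purchase, Keanu holds 75% of Basalt directly, and Rohan's stake falls to 15%.
Keanu holds 75% of Basalt, so Keanu controls Basalt.
Keanu did not control Basalt before and does after, so the clause is triggered.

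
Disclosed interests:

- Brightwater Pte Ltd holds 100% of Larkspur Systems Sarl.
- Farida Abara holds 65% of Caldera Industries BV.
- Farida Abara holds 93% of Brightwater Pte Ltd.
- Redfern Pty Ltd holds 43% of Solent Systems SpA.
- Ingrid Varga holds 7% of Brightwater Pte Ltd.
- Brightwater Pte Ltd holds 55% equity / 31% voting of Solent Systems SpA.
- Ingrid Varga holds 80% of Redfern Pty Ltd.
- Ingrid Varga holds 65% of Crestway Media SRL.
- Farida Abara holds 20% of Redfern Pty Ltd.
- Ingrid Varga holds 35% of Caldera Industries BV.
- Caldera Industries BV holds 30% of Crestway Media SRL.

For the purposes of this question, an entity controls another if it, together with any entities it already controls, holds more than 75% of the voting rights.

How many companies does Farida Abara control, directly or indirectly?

2

Farida holds 93% of Brightwater, so Farida controls Brightwater.
Brightwater holds 100% of Larkspur, so Farida controls Larkspur.
No other company's threshold is met.
Farida controls 2 companies.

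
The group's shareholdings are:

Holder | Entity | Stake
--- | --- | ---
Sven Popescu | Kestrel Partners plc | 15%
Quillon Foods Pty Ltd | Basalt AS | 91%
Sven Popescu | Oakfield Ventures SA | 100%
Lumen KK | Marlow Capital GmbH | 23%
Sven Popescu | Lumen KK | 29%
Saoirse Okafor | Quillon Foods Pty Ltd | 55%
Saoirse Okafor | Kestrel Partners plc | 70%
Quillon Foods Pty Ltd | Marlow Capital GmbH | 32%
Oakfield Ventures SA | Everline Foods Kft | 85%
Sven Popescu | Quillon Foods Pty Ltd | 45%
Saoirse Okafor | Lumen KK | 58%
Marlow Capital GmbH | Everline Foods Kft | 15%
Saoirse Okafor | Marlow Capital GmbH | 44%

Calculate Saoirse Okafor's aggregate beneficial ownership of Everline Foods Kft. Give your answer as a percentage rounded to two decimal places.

11.24%

Saoirse reaches Everline along 3 paths.
Via Lumen → Marlow: 58% × 23% × 15% = 2.001%.
Via Marlow: 44% × 15% = 6.6%.
Via Quillon → Marlow: 55% × 32% × 15% = 2.64%.
Total: 2.001% + 6.6% + 2.64% = 11.241%.
Rounded: 11.24%.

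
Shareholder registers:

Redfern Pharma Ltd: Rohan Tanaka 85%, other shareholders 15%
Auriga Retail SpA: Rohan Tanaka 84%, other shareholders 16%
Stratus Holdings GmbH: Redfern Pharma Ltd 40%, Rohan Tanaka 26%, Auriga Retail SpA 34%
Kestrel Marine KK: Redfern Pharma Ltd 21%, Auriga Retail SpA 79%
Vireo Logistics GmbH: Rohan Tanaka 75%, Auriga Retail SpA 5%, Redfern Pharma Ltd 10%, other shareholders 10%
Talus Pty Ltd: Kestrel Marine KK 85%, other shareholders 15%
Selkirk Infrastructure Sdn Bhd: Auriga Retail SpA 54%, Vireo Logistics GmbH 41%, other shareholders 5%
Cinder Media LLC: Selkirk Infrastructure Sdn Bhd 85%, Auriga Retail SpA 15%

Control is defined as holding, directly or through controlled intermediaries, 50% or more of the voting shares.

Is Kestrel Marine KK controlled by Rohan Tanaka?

Rohan holds 84% of Auriga, so Rohan controls Auriga.
Rohan holds 85% of Redfern, so Rohan controls Redfern.
Redfern and Auriga together hold 21% + 79% = 100% of Kestrel, so Rohan controls Kestrel.

Yes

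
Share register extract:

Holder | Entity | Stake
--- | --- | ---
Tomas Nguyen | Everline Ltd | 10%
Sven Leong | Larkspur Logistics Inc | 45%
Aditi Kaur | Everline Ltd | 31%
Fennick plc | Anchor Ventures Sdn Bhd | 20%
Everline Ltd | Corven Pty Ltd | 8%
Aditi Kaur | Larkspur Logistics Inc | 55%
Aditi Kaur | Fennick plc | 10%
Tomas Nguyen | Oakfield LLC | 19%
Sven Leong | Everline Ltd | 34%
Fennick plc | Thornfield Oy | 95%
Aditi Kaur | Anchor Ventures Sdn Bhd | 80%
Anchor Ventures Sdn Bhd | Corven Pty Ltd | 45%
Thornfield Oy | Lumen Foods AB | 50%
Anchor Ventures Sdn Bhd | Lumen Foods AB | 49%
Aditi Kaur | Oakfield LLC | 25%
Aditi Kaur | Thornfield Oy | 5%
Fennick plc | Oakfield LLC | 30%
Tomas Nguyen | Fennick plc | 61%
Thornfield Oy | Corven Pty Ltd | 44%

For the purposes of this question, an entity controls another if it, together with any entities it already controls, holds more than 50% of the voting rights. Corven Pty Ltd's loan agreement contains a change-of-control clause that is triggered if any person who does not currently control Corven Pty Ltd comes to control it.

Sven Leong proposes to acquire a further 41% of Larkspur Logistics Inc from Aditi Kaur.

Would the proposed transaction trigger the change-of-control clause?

The purchase adds only to Sven's holdings (Aditi's stake shrinks), so Sven is the only person who could newly come to control Corven.
Sven's largest direct stake is 45% in Larkspur, which does not meet the threshold, so Sven controls no company.
Neither Sven nor any entity Sven controls holds any voting interest in Corven.
So before the transaction, Sven does not control Corven.
After the purchase, Sven's direct stake in Larkspur rises to 45% + 41% = 86%, and Aditi's stake falls to 14%.
Sven holds 86% of Larkspur, so Sven controls Larkspur.
After the transaction, neither Sven nor any entity Sven controls holds a voting interest in Corven, so Sven still does not control it.
No new person acquires control, so the clause is not triggered.

No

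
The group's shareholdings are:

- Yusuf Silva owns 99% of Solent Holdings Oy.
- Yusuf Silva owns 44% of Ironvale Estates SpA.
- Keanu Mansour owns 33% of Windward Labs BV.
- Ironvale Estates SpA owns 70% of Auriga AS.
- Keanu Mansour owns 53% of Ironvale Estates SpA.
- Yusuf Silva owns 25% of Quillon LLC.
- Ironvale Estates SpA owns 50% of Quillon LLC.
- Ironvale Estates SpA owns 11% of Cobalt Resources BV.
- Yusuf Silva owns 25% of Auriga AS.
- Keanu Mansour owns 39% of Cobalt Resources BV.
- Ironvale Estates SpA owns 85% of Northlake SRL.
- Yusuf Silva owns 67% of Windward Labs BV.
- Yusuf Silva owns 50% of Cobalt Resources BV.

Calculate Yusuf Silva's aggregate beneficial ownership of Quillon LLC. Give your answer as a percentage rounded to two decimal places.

Yusuf reaches Quillon along 2 paths.
Direct stake: 25% = 25%.
Via Ironvale: 44% × 50% = 22%.
Total: 25% + 22% = 47%.
Rounded: 47.00%.

47.00%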